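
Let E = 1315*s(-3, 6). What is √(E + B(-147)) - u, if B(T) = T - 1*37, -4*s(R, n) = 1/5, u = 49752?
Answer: -49752 + 3*I*√111/2 ≈ -49752.0 + 15.803*I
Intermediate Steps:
s(R, n) = -1/20 (s(R, n) = -¼/5 = -¼*⅕ = -1/20)
B(T) = -37 + T (B(T) = T - 37 = -37 + T)
E = -263/4 (E = 1315*(-1/20) = -263/4 ≈ -65.750)
√(E + B(-147)) - u = √(-263/4 + (-37 - 147)) - 1*49752 = √(-263/4 - 184) - 49752 = √(-999/4) - 49752 = 3*I*√111/2 - 49752 = -49752 + 3*I*√111/2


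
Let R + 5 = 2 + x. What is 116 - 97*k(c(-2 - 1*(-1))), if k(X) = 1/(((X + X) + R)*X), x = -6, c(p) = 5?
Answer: 483/5 ≈ 96.600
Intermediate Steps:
R = -9 (R = -5 + (2 - 6) = -5 - 4 = -9)
k(X) = 1/(X*(-9 + 2*X)) (k(X) = 1/(((X + X) - 9)*X) = 1/((2*X - 9)*X) = 1/((-9 + 2*X)*X) = 1/(X*(-9 + 2*X)))
116 - 97*k(c(-2 - 1*(-1))) = 116 - 97/(5*(-9 + 2*5)) = 116 - 97/(5*(-9 + 10)) = 116 - 97/(5*1) = 116 - 97/5 = 483/5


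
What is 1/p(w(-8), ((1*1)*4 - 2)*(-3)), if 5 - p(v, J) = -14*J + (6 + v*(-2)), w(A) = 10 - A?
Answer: -1/49 ≈ -0.020408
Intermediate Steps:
p(v, J) = -1 + 2*v + 14*J (p(v, J) = 5 - (-14*J + (6 + v*(-2))) = 5 - (-14*J + (6 - 2*v)) = 5 - (6 - 14*J - 2*v) = 5 + (-6 + 2*v + 14*J) = -1 + 2*v + 14*J)
1/p(w(-8), ((1*1)*4 - 2)*(-3)) = 1/(-1 + 2*(10 - 1*(-8)) + 14*(((1*1)*4 - 2)*(-3))) = 1/(-1 + 2*(10 + 8) + 14*((1*4 - 2)*(-3))) = 1/(-1 + 2*18 + 14*((4 - 2)*(-3))) = 1/(-1 + 36 + 14*(2*(-3))) = 1/(-1 + 36 + 14*(-6)) = 1/(-1 + 36 - 84) = 1/(-49) = -1/49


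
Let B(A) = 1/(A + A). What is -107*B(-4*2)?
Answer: 107/16 ≈ 6.6875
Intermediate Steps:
B(A) = 1/(2*A)
-107*B(-4*2) = -107/(2*((-4*2))) = -107/(2*(-8)) = -107*(-1)/(2*8) = -107*(-1/16) = 107/16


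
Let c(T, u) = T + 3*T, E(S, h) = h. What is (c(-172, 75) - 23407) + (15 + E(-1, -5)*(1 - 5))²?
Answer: -22870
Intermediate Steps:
c(T, u) = 4*T
(c(-172, 75) - 23407) + (15 + E(-1, -5)*(1 - 5))² = (4*(-172) - 23407) + (15 - 5*(1 - 5))² = (-688 - 23407) + (15 - 5*(-4))² = -24095 + (15 + 20)² = -24095 + 35² = -24095 + 1225 = -22870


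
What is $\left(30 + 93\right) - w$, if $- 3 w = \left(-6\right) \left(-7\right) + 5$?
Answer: $\frac{416}{3} \approx 138.67$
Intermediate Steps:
$w = - \frac{47}{3}$ ($w = - \frac{\left(-6\right) \left(-7\right) + 5}{3} = - \frac{42 + 5}{3} = \left(- \frac{1}{3}\right) 47 = - \frac{47}{3} \approx -15.667$)
$\left(30 + 93\right) - w = \left(30 + 93\right) - - \frac{47}{3} = 123 + \frac{47}{3} = \frac{416}{3}$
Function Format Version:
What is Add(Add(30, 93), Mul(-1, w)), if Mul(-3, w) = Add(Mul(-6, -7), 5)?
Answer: Rational(416, 3) ≈ 138.67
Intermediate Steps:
w = Rational(-47, 3) (w = Mul(Rational(-1, 3), Add(Mul(-6, -7), 5)) = Mul(Rational(-1, 3), Add(42, 5)) = Mul(Rational(-1, 3), 47) = Rational(-47, 3) ≈ -15.667)
Add(Add(30, 93), Mul(-1, w)) = Add(Add(30, 93), Mul(-1, Rational(-47, 3))) = Add(123, Rational(47, 3)) = Rational(416, 3)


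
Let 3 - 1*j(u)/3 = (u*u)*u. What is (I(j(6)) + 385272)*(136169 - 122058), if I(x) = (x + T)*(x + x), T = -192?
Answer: 20422709190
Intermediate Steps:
j(u) = 9 - 3*u³ (j(u) = 9 - 3*u*u*u = 9 - 3*u²*u = 9 - 3*u³)
I(x) = 2*x*(-192 + x) (I(x) = (x - 192)*(x + x) = (-192 + x)*(2*x) = 2*x*(-192 + x))
(I(j(6)) + 385272)*(136169 - 122058) = (2*(9 - 3*6³)*(-192 + (9 - 3*6³)) + 385272)*(136169 - 122058) = (2*(9 - 3*216)*(-192 + (9 - 3*216)) + 385272)*14111 = (2*(9 - 648)*(-192 + (9 - 648)) + 385272)*14111 = (2*(-639)*(-192 - 639) + 385272)*14111 = (2*(-639)*(-831) + 385272)*14111 = (1062018 + 385272)*14111 = 1447290*14111 = 20422709190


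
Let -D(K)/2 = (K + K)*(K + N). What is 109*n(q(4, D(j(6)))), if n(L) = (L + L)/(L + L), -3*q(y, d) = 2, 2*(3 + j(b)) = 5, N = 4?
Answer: 109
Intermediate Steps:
j(b) = -½ (j(b) = -3 + (½)*5 = -3 + 5/2 = -½)
D(K) = -4*K*(4 + K) (D(K) = -2*(K + K)*(K + 4) = -2*2*K*(4 + K) = -4*K*(4 + K))
q(y, d) = -⅔ (q(y, d) = -⅓*2 = -⅔)
n(L) = 1 (n(L) = (2*L)/((2*L)) = (2*L)*(1/(2*L)) = 1)
109*n(q(4, D(j(6)))) = 109*1 = 109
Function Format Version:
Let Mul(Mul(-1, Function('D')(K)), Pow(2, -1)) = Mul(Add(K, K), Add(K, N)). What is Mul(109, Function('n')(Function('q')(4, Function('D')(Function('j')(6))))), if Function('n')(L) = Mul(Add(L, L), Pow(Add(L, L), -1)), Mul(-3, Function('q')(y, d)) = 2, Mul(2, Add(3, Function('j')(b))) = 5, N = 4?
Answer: 109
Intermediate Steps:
Function('j')(b) = Rational(-1, 2) (Function('j')(b) = Add(-3, Mul(Rational(1, 2), 5)) = Add(-3, Rational(5, 2)) = Rational(-1, 2))
Function('D')(K) = Mul(-4, K, Add(4, K)) (Function('D')(K) = Mul(-2, Mul(Add(K, K), Add(K, 4))) = Mul(-2, Mul(Mul(2, K), Add(4, K))) = Mul(-2, Mul(2, K, Add(4, K))) = Mul(-4, K, Add(4, K)))
Function('q')(y, d) = Rational(-2, 3) (Function('q')(y, d) = Mul(Rational(-1, 3), 2) = Rational(-2, 3))
Function('n')(L) = 1 (Function('n')(L) = Mul(Mul(2, L), Pow(Mul(2, L), -1)) = Mul(Mul(2, L), Mul(Rational(1, 2), Pow(L, -1))) = 1)
Mul(109, Function('n')(Function('q')(4, Function('D')(Function('j')(6))))) = Mul(109, 1) = 109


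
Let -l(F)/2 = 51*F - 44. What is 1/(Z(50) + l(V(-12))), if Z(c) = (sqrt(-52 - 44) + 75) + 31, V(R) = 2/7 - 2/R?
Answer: 2415/358643 - 196*I*sqrt(6)/1075929 ≈ 0.0067337 - 0.00044622*I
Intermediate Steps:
V(R) = 2/7 - 2/R (V(R) = 2*(1/7) - 2/R = 2/7 - 2/R)
l(F) = 88 - 102*F (l(F) = -2*(51*F - 44) = -2*(-44 + 51*F) = 88 - 102*F)
Z(c) = 106 + 4*I*sqrt(6) (Z(c) = (sqrt(-96) + 75) + 31 = (4*I*sqrt(6) + 75) + 31 = (75 + 4*I*sqrt(6)) + 31 = 106 + 4*I*sqrt(6))
1/(Z(50) + l(V(-12))) = 1/((106 + 4*I*sqrt(6)) + (88 - 102*(2/7 - 2/(-12)))) = 1/((106 + 4*I*sqrt(6)) + (88 - 102*(2/7 - 2*(-1/12)))) = 1/((106 + 4*I*sqrt(6)) + (88 - 102*(2/7 + 1/6))) = 1/((106 + 4*I*sqrt(6)) + (88 - 102*19/42)) = 1/((106 + 4*I*sqrt(6)) + (88 - 323/7)) = 1/((106 + 4*I*sqrt(6)) + 293/7) = 1/(1035/7 + 4*I*sqrt(6))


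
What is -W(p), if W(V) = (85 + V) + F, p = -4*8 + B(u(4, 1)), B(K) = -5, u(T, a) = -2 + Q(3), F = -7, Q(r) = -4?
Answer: -41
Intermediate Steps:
u(T, a) = -6 (u(T, a) = -2 - 4 = -6)
p = -37 (p = -4*8 - 5 = -32 - 5 = -37)
W(V) = 78 + V (W(V) = (85 + V) - 7 = 78 + V)
-W(p) = -(78 - 37) = -1*41 = -41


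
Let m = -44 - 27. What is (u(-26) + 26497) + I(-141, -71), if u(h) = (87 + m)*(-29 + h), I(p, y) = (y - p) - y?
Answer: 25758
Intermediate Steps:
m = -71
I(p, y) = -p
u(h) = -464 + 16*h (u(h) = (87 - 71)*(-29 + h) = 16*(-29 + h) = -464 + 16*h)
(u(-26) + 26497) + I(-141, -71) = ((-464 + 16*(-26)) + 26497) - 1*(-141) = ((-464 - 416) + 26497) + 141 = (-880 + 26497) + 141 = 25617 + 141 = 25758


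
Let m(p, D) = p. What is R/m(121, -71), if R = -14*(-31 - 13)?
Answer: 56/11 ≈ 5.0909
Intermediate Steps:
R = 616 (R = -14*(-44) = 616)
R/m(121, -71) = 616/121 = 616*(1/121) = 56/11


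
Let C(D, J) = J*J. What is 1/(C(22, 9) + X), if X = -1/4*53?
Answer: 4/271 ≈ 0.014760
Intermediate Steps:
C(D, J) = J**2
X = -53/4 (X = -1*1/4*53 = -1/4*53 = -53/4 ≈ -13.250)
1/(C(22, 9) + X) = 1/(9**2 - 53/4) = 1/(81 - 53/4) = 1/(271/4) = 4/271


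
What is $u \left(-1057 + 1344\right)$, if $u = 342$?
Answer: $98154$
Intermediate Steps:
$u \left(-1057 + 1344\right) = 342 \left(-1057 + 1344\right) = 342 \cdot 287 = 98154$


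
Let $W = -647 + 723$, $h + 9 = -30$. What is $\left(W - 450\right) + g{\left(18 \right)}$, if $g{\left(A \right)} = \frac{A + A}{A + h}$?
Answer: $- \frac{2630}{7} \approx -375.71$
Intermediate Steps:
$h = -39$ ($h = -9 - 30 = -39$)
$g{\left(A \right)} = \frac{2 A}{-39 + A}$ ($g{\left(A \right)} = \frac{A + A}{A - 39} = \frac{2 A}{-39 + A}$)
$W = 76$
$\left(W - 450\right) + g{\left(18 \right)} = \left(76 - 450\right) + 2 \cdot 18 \frac{1}{-39 + 18} = \left(76 - 450\right) + 2 \cdot 18 \frac{1}{-21} = -374 + 2 \cdot 18 \left(- \frac{1}{21}\right) = -374 - \frac{12}{7} = - \frac{2630}{7}$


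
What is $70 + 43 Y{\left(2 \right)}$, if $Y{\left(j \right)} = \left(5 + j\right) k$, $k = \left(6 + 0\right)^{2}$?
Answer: $10906$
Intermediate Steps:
$k = 36$ ($k = 6^{2} = 36$)
$Y{\left(j \right)} = 180 + 36 j$ ($Y{\left(j \right)} = \left(5 + j\right) 36 = 180 + 36 j$)
$70 + 43 Y{\left(2 \right)} = 70 + 43 \left(180 + 36 \cdot 2\right) = 70 + 43 \left(180 + 72\right) = 70 + 43 \cdot 252 = 70 + 10836 = 10906$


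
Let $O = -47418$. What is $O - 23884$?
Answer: $-71302$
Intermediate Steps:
$O - 23884 = -47418 - 23884 = -71302$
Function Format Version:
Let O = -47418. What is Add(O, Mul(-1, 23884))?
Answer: -71302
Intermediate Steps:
Add(O, Mul(-1, 23884)) = Add(-47418, Mul(-1, 23884)) = Add(-47418, -23884) = -71302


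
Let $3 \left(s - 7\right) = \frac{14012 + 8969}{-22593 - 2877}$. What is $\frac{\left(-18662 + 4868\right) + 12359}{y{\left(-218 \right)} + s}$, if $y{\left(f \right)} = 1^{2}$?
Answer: $- \frac{109648350}{588299} \approx -186.38$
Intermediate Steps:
$s = \frac{511889}{76410}$ ($s = 7 + \frac{\left(14012 + 8969\right) \frac{1}{-22593 - 2877}}{3} = 7 + \frac{22981 \frac{1}{-25470}}{3} = 7 + \frac{22981 \left(- \frac{1}{25470}\right)}{3} = 7 + \frac{1}{3} \left(- \frac{22981}{25470}\right) = 7 - \frac{22981}{76410} = \frac{511889}{76410} \approx 6.6992$)
$y{\left(f \right)} = 1$
$\frac{\left(-18662 + 4868\right) + 12359}{y{\left(-218 \right)} + s} = \frac{\left(-18662 + 4868\right) + 12359}{1 + \frac{511889}{76410}} = \frac{-13794 + 12359}{\frac{588299}{76410}} = \left(-1435\right) \frac{76410}{588299} = - \frac{109648350}{588299}$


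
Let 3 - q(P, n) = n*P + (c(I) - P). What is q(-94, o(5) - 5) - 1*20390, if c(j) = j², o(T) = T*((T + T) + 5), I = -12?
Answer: -14045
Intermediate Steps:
o(T) = T*(5 + 2*T) (o(T) = T*(2*T + 5) = T*(5 + 2*T))
q(P, n) = -141 + P - P*n (q(P, n) = 3 - (n*P + ((-12)² - P)) = 3 - (P*n + (144 - P)) = 3 - (144 - P + P*n) = 3 + (-144 + P - P*n) = -141 + P - P*n)
q(-94, o(5) - 5) - 1*20390 = (-141 - 94 - 1*(-94)*(5*(5 + 2*5) - 5)) - 1*20390 = (-141 - 94 - 1*(-94)*(5*(5 + 10) - 5)) - 20390 = (-141 - 94 - 1*(-94)*(5*15 - 5)) - 20390 = (-141 - 94 - 1*(-94)*(75 - 5)) - 20390 = (-141 - 94 - 1*(-94)*70) - 20390 = (-141 - 94 + 6580) - 20390 = 6345 - 20390 = -14045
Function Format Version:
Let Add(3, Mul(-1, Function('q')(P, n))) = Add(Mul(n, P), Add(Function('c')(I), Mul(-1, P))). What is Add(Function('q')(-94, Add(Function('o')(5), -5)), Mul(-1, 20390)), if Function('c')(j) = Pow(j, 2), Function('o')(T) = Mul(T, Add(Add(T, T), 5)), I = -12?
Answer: -14045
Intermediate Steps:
Function('o')(T) = Mul(T, Add(5, Mul(2, T))) (Function('o')(T) = Mul(T, Add(Mul(2, T), 5)) = Mul(T, Add(5, Mul(2, T))))
Function('q')(P, n) = Add(-141, P, Mul(-1, P, n)) (Function('q')(P, n) = Add(3, Mul(-1, Add(Mul(n, P), Add(Pow(-12, 2), Mul(-1, P))))) = Add(3, Mul(-1, Add(Mul(P, n), Add(144, Mul(-1, P))))) = Add(3, Mul(-1, Add(144, Mul(-1, P), Mul(P, n)))) = Add(3, Add(-144, P, Mul(-1, P, n))) = Add(-141, P, Mul(-1, P, n)))
Add(Function('q')(-94, Add(Function('o')(5), -5)), Mul(-1, 20390)) = Add(Add(-141, -94, Mul(-1, -94, Add(Mul(5, Add(5, Mul(2, 5))), -5))), Mul(-1, 20390)) = Add(Add(-141, -94, Mul(-1, -94, Add(Mul(5, Add(5, 10)), -5))), -20390) = Add(Add(-141, -94, Mul(-1, -94, Add(Mul(5, 15), -5))), -20390) = Add(Add(-141, -94, Mul(-1, -94, Add(75, -5))), -20390) = Add(Add(-141, -94, Mul(-1, -94, 70)), -20390) = Add(Add(-141, -94, 6580), -20390) = Add(6345, -20390) = -14045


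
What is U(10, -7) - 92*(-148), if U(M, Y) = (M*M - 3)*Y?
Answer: 12937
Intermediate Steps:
U(M, Y) = Y*(-3 + M²) (U(M, Y) = (M² - 3)*Y = (-3 + M²)*Y = Y*(-3 + M²))
U(10, -7) - 92*(-148) = -7*(-3 + 10²) - 92*(-148) = -7*(-3 + 100) + 13616 = -7*97 + 13616 = -679 + 13616 = 12937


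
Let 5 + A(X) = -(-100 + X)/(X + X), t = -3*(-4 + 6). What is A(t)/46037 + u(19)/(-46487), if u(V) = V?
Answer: -9106639/12840732114 ≈ -0.00070920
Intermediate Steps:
t = -6 (t = -3*2 = -6)
A(X) = -5 - (-100 + X)/(2*X) (A(X) = -5 - (-100 + X)/(X + X) = -5 - (-100 + X)/(2*X))
A(t)/46037 + u(19)/(-46487) = (-11/2 + 50/(-6))/46037 + 19/(-46487) = (-11/2 + 50*(-⅙))*(1/46037) + 19*(-1/46487) = (-11/2 - 25/3)*(1/46037) - 19/46487 = -83/6*1/46037 - 19/46487 = -83/276222 - 19/46487 = -9106639/12840732114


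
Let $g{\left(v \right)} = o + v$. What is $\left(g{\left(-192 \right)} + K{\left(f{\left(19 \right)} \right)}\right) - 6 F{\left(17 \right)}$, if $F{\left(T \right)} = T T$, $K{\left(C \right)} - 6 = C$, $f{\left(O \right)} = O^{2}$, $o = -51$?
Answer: $-1610$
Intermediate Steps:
$K{\left(C \right)} = 6 + C$
$g{\left(v \right)} = -51 + v$
$F{\left(T \right)} = T^{2}$
$\left(g{\left(-192 \right)} + K{\left(f{\left(19 \right)} \right)}\right) - 6 F{\left(17 \right)} = \left(\left(-51 - 192\right) + \left(6 + 19^{2}\right)\right) - 6 \cdot 17^{2} = \left(-243 + \left(6 + 361\right)\right) - 1734 = \left(-243 + 367\right) - 1734 = 124 - 1734 = -1610$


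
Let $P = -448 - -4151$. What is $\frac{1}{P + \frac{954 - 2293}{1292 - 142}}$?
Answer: $\frac{1150}{4257111} \approx 0.00027014$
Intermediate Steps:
$P = 3703$ ($P = -448 + 4151 = 3703$)
$\frac{1}{P + \frac{954 - 2293}{1292 - 142}} = \frac{1}{3703 + \frac{954 - 2293}{1292 - 142}} = \frac{1}{3703 - \frac{1339}{1150}} = \frac{1}{\frac{4257111}{1150}} = \frac{1150}{4257111}$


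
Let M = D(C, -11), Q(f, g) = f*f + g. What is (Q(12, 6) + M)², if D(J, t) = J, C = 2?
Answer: 23104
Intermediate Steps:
Q(f, g) = g + f² (Q(f, g) = f² + g = g + f²)
M = 2
(Q(12, 6) + M)² = ((6 + 12²) + 2)² = ((6 + 144) + 2)² = (150 + 2)² = 152² = 23104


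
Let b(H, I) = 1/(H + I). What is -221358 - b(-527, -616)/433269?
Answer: -109622340282185/495226467 ≈ -2.2136e+5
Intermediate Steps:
-221358 - b(-527, -616)/433269 = -221358 - 1/((-527 - 616)*433269) = -221358 - 1/((-1143)*433269) = -221358 - (-1)/(1143*433269) = -221358 - 1*(-1/495226467) = -221358 + 1/495226467 = -109622340282185/495226467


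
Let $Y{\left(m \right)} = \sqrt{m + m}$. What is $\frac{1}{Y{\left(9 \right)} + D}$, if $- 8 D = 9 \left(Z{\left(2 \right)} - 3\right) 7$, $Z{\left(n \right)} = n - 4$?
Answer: $\frac{280}{10897} - \frac{64 \sqrt{2}}{32691} \approx 0.022927$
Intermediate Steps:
$Y{\left(m \right)} = \sqrt{2} \sqrt{m}$ ($Y{\left(m \right)} = \sqrt{2 m} = \sqrt{2} \sqrt{m}$)
$Z{\left(n \right)} = -4 + n$
$D = \frac{315}{8}$ ($D = - \frac{9 \left(\left(-4 + 2\right) - 3\right) 7}{8} = - \frac{9 \left(-2 - 3\right) 7}{8} = - \frac{9 \left(-5\right) 7}{8} = - \frac{\left(-45\right) 7}{8} = \left(- \frac{1}{8}\right) \left(-315\right) = \frac{315}{8} \approx 39.375$)
$\frac{1}{Y{\left(9 \right)} + D} = \frac{1}{\sqrt{2} \sqrt{9} + \frac{315}{8}} = \frac{1}{\sqrt{2} \cdot 3 + \frac{315}{8}} = \frac{1}{3 \sqrt{2} + \frac{315}{8}} = \frac{1}{\frac{315}{8} + 3 \sqrt{2}}$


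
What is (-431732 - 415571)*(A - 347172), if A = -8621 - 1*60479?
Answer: 352708514416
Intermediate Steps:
A = -69100 (A = -8621 - 60479 = -69100)
(-431732 - 415571)*(A - 347172) = (-431732 - 415571)*(-69100 - 347172) = -847303*(-416272) = 352708514416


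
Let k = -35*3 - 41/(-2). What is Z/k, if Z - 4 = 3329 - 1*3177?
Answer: -24/13 ≈ -1.8462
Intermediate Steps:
Z = 156 (Z = 4 + (3329 - 1*3177) = 4 + (3329 - 3177) = 4 + 152 = 156)
k = -169/2 (k = -105 - 41*(-½) = -105 + 41/2 = -169/2 ≈ -84.500)
Z/k = 156/(-169/2) = 156*(-2/169) = -24/13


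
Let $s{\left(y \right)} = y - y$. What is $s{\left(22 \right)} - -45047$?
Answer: $45047$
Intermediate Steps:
$s{\left(y \right)} = 0$
$s{\left(22 \right)} - -45047 = 0 - -45047 = 0 + 45047 = 45047$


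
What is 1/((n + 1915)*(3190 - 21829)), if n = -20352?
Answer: 1/343647243 ≈ 2.9100e-9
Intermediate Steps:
1/((n + 1915)*(3190 - 21829)) = 1/((-20352 + 1915)*(3190 - 21829)) = 1/(-18437*(-18639)) = 1/343647243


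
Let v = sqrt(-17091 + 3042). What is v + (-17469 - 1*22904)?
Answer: -40373 + 3*I*sqrt(1561) ≈ -40373.0 + 118.53*I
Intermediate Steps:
v = 3*I*sqrt(1561) (v = sqrt(-14049) = 3*I*sqrt(1561) ≈ 118.53*I)
v + (-17469 - 1*22904) = 3*I*sqrt(1561) + (-17469 - 1*22904) = 3*I*sqrt(1561) + (-17469 - 22904) = 3*I*sqrt(1561) - 40373 = -40373 + 3*I*sqrt(1561)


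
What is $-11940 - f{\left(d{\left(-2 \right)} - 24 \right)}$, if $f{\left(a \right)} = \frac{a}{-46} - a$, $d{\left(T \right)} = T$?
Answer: $- \frac{275231}{23} \approx -11967.0$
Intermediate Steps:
$f{\left(a \right)} = - \frac{47 a}{46}$ ($f{\left(a \right)} = a \left(- \frac{1}{46}\right) - a = - \frac{a}{46} - a = - \frac{47 a}{46}$)
$-11940 - f{\left(d{\left(-2 \right)} - 24 \right)} = -11940 - - \frac{47 \left(-2 - 24\right)}{46} = -11940 - \left(- \frac{47}{46}\right) \left(-26\right) = -11940 - \frac{611}{23} = - \frac{275231}{23}$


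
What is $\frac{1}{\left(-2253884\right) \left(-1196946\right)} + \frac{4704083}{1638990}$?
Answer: $\frac{705031610284603939}{245646124641128520} \approx 2.8701$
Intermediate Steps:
$\frac{1}{\left(-2253884\right) \left(-1196946\right)} + \frac{4704083}{1638990} = \left(- \frac{1}{2253884}\right) \left(- \frac{1}{1196946}\right) + 4704083 \cdot \frac{1}{1638990} = \frac{1}{2697777438264} + \frac{4704083}{1638990} = \frac{705031610284603939}{245646124641128520}$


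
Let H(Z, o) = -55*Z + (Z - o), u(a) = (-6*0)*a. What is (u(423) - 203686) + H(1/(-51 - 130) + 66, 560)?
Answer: -37613556/181 ≈ -2.0781e+5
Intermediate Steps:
u(a) = 0 (u(a) = 0*a = 0)
H(Z, o) = -o - 54*Z
(u(423) - 203686) + H(1/(-51 - 130) + 66, 560) = (0 - 203686) + (-1*560 - 54*(1/(-51 - 130) + 66)) = -203686 + (-560 - 54*(1/(-181) + 66)) = -203686 + (-560 - 54*(-1/181 + 66)) = -203686 + (-560 - 54*11945/181) = -203686 + (-560 - 645030/181) = -203686 - 746390/181 = -37613556/181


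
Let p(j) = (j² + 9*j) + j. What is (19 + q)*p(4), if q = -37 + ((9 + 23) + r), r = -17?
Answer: -168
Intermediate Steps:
p(j) = j² + 10*j
q = -22 (q = -37 + ((9 + 23) - 17) = -37 + (32 - 17) = -37 + 15 = -22)
(19 + q)*p(4) = (19 - 22)*(4*(10 + 4)) = -12*14 = -3*56 = -168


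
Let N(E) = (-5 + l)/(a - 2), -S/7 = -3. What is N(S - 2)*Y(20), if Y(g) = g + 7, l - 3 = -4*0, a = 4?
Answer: -27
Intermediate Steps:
S = 21 (S = -7*(-3) = 21)
l = 3 (l = 3 - 4*0 = 3 + 0 = 3)
Y(g) = 7 + g
N(E) = -1 (N(E) = (-5 + 3)/(4 - 2) = -2/2 = -2*1/2 = -1)
N(S - 2)*Y(20) = -(7 + 20) = -1*27 = -27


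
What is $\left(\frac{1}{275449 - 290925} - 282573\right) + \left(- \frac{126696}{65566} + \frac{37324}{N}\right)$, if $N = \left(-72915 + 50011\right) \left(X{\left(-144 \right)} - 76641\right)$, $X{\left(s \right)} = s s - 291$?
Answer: $- \frac{1647554399847561789239}{5830504447012056} \approx -2.8258 \cdot 10^{5}$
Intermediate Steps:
$X{\left(s \right)} = -291 + s^{2}$ ($X{\left(s \right)} = s^{2} - 291 = -291 + s^{2}$)
$N = 1287113184$ ($N = \left(-72915 + 50011\right) \left(\left(-291 + \left(-144\right)^{2}\right) - 76641\right) = - 22904 \left(\left(-291 + 20736\right) - 76641\right) = - 22904 \left(20445 - 76641\right) = \left(-22904\right) \left(-56196\right) = 1287113184$)
$\left(\frac{1}{275449 - 290925} - 282573\right) + \left(- \frac{126696}{65566} + \frac{37324}{N}\right) = \left(\frac{1}{275449 - 290925} - 282573\right) + \left(- \frac{126696}{65566} + \frac{37324}{1287113184}\right) = \left(\frac{1}{-15476} - 282573\right) + \left(\left(-126696\right) \frac{1}{65566} + 37324 \cdot \frac{1}{1287113184}\right) = \left(- \frac{1}{15476} - 282573\right) + \left(- \frac{63348}{32783} + \frac{1333}{45968328}\right) = - \frac{4373099749}{15476} - \frac{2911957942405}{1506979696824} = - \frac{1647554399847561789239}{5830504447012056}$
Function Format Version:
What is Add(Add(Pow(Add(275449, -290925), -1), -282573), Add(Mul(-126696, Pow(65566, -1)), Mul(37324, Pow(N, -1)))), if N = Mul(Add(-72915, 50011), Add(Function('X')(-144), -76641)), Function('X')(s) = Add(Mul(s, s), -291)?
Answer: Rational(-1647554399847561789239, 5830504447012056) ≈ -2.8258e+5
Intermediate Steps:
Function('X')(s) = Add(-291, Pow(s, 2)) (Function('X')(s) = Add(Pow(s, 2), -291) = Add(-291, Pow(s, 2)))
N = 1287113184 (N = Mul(Add(-72915, 50011), Add(Add(-291, Pow(-144, 2)), -76641)) = Mul(-22904, Add(Add(-291, 20736), -76641)) = Mul(-22904, Add(20445, -76641)) = Mul(-22904, -56196) = 1287113184)
Add(Add(Pow(Add(275449, -290925), -1), -282573), Add(Mul(-126696, Pow(65566, -1)), Mul(37324, Pow(N, -1)))) = Add(Add(Pow(Add(275449, -290925), -1), -282573), Add(Mul(-126696, Pow(65566, -1)), Mul(37324, Pow(1287113184, -1)))) = Add(Add(Pow(-15476, -1), -282573), Add(Mul(-126696, Rational(1, 65566)), Mul(37324, Rational(1, 1287113184)))) = Add(Add(Rational(-1, 15476), -282573), Add(Rational(-63348, 32783), Rational(1333, 45968328))) = Add(Rational(-4373099749, 15476), Rational(-2911957942405, 1506979696824)) = Rational(-1647554399847561789239, 5830504447012056)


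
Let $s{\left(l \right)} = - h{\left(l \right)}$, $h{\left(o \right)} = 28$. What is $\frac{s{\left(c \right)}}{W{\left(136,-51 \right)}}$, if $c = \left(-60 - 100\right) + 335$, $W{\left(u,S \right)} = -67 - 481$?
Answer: $\frac{7}{137} \approx 0.051095$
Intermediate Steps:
$W{\left(u,S \right)} = -548$
$c = 175$ ($c = -160 + 335 = 175$)
$s{\left(l \right)} = -28$ ($s{\left(l \right)} = \left(-1\right) 28 = -28$)
$\frac{s{\left(c \right)}}{W{\left(136,-51 \right)}} = - \frac{28}{-548} = \left(-28\right) \left(- \frac{1}{548}\right) = \frac{7}{137}$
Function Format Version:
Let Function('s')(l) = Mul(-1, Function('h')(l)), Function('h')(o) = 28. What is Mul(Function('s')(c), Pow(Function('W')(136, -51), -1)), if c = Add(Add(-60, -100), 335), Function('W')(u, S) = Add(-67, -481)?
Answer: Rational(7, 137) ≈ 0.051095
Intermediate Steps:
Function('W')(u, S) = -548
c = 175 (c = Add(-160, 335) = 175)
Function('s')(l) = -28 (Function('s')(l) = Mul(-1, 28) = -28)
Mul(Function('s')(c), Pow(Function('W')(136, -51), -1)) = Mul(-28, Pow(-548, -1)) = Mul(-28, Rational(-1, 548)) = Rational(7, 137)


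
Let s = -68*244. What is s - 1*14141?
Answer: -30733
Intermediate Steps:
s = -16592
s - 1*14141 = -16592 - 1*14141 = -16592 - 14141 = -30733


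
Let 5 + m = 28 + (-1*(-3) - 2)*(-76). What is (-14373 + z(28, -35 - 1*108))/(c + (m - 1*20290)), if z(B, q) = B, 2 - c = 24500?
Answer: 14345/44841 ≈ 0.31991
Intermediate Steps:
c = -24498 (c = 2 - 1*24500 = 2 - 24500 = -24498)
m = -53 (m = -5 + (28 + (-1*(-3) - 2)*(-76)) = -5 + (28 + (3 - 2)*(-76)) = -5 + (28 + 1*(-76)) = -5 + (28 - 76) = -5 - 48 = -53)
(-14373 + z(28, -35 - 1*108))/(c + (m - 1*20290)) = (-14373 + 28)/(-24498 + (-53 - 1*20290)) = -14345/(-24498 + (-53 - 20290)) = -14345/(-24498 - 20343) = -14345/(-44841) = -14345*(-1/44841) = 14345/44841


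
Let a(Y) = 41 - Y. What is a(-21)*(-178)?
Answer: -11036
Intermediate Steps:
a(-21)*(-178) = (41 - 1*(-21))*(-178) = (41 + 21)*(-178) = 62*(-178) = -11036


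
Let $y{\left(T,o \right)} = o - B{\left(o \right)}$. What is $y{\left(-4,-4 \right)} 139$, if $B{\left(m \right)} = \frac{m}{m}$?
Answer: $-695$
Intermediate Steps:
$B{\left(m \right)} = 1$
$y{\left(T,o \right)} = -1 + o$ ($y{\left(T,o \right)} = o - 1 = -1 + o$)
$y{\left(-4,-4 \right)} 139 = \left(-1 - 4\right) 139 = \left(-5\right) 139 = -695$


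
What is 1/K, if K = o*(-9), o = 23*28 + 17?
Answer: -1/5949 ≈ -0.00016810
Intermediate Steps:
o = 661 (o = 644 + 17 = 661)
K = -5949 (K = 661*(-9) = -5949)
1/K = 1/(-5949) = -1/5949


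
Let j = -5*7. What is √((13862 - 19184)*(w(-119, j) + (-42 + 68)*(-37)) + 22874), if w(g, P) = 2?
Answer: √5131994 ≈ 2265.4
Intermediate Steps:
j = -35
√((13862 - 19184)*(w(-119, j) + (-42 + 68)*(-37)) + 22874) = √((13862 - 19184)*(2 + (-42 + 68)*(-37)) + 22874) = √(-5322*(2 + 26*(-37)) + 22874) = √(-5322*(2 - 962) + 22874) = √(-5322*(-960) + 22874) = √(5109120 + 22874) = √5131994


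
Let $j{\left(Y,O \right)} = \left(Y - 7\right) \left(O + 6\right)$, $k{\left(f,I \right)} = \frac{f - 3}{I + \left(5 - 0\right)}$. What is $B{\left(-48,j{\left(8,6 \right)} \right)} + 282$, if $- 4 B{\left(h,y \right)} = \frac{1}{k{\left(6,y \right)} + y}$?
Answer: $\frac{233479}{828} \approx 281.98$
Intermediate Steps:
$k{\left(f,I \right)} = \frac{-3 + f}{5 + I}$ ($k{\left(f,I \right)} = \frac{-3 + f}{I + \left(5 + 0\right)} = \frac{-3 + f}{I + 5} = \frac{-3 + f}{5 + I}$)
$j{\left(Y,O \right)} = \left(-7 + Y\right) \left(6 + O\right)$
$B{\left(h,y \right)} = - \frac{1}{4 \left(y + \frac{3}{5 + y}\right)}$ ($B{\left(h,y \right)} = - \frac{1}{4 \left(\frac{-3 + 6}{5 + y} + y\right)} = - \frac{1}{4 \left(\frac{1}{5 + y} 3 + y\right)} = - \frac{1}{4 \left(\frac{3}{5 + y} + y\right)} = - \frac{1}{4 \left(y + \frac{3}{5 + y}\right)}$)
$B{\left(-48,j{\left(8,6 \right)} \right)} + 282 = \frac{-5 - \left(-42 - 42 + 6 \cdot 8 + 6 \cdot 8\right)}{4 \left(3 + \left(-42 - 42 + 6 \cdot 8 + 6 \cdot 8\right) \left(5 + \left(-42 - 42 + 6 \cdot 8 + 6 \cdot 8\right)\right)\right)} + 282 = \frac{-5 - \left(-42 - 42 + 48 + 48\right)}{4 \left(3 + \left(-42 - 42 + 48 + 48\right) \left(5 + \left(-42 - 42 + 48 + 48\right)\right)\right)} + 282 = \frac{-5 - 12}{4 \left(3 + 12 \left(5 + 12\right)\right)} + 282 = \frac{-5 - 12}{4 \left(3 + 12 \cdot 17\right)} + 282 = \frac{1}{4} \frac{1}{3 + 204} \left(-17\right) + 282 = \frac{1}{4} \cdot \frac{1}{207} \left(-17\right) + 282 = - \frac{17}{828} + 282 = \frac{233479}{828}$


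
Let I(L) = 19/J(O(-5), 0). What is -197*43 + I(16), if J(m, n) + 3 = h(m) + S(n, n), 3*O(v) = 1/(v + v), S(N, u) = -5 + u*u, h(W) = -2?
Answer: -84729/10 ≈ -8472.9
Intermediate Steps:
S(N, u) = -5 + u²
O(v) = 1/(6*v) (O(v) = 1/(3*(v + v)) = 1/(3*((2*v))) = (1/(2*v))/3 = 1/(6*v))
J(m, n) = -10 + n² (J(m, n) = -3 + (-2 + (-5 + n²)) = -3 + (-7 + n²) = -10 + n²)
I(L) = -19/10 (I(L) = 19/(-10 + 0²) = 19/(-10 + 0) = 19/(-10) = 19*(-⅒) = -19/10)
-197*43 + I(16) = -197*43 - 19/10 = -8471 - 19/10 = -84729/10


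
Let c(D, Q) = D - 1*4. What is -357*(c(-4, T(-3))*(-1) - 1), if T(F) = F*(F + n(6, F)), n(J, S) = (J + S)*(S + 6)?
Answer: -2499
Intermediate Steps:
n(J, S) = (6 + S)*(J + S) (n(J, S) = (J + S)*(6 + S) = (6 + S)*(J + S))
T(F) = F*(36 + F**2 + 13*F) (T(F) = F*(F + (F**2 + 6*6 + 6*F + 6*F)) = F*(F + (F**2 + 36 + 6*F + 6*F)) = F*(F + (36 + F**2 + 12*F)) = F*(36 + F**2 + 13*F))
c(D, Q) = -4 + D (c(D, Q) = D - 4 = -4 + D)
-357*(c(-4, T(-3))*(-1) - 1) = -357*((-4 - 4)*(-1) - 1) = -357*(-8*(-1) - 1) = -357*(8 - 1) = -357*7 = -2499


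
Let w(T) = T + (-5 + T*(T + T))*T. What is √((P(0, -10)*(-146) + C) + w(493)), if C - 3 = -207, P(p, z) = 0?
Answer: √239644138 ≈ 15480.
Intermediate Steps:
C = -204 (C = 3 - 207 = -204)
w(T) = T + T*(-5 + 2*T²) (w(T) = T + (-5 + T*(2*T))*T = T + (-5 + 2*T²)*T = T + T*(-5 + 2*T²))
√((P(0, -10)*(-146) + C) + w(493)) = √((0*(-146) - 204) + 2*493*(-2 + 493²)) = √((0 - 204) + 2*493*(-2 + 243049)) = √(-204 + 2*493*243047) = √(-204 + 239644342) = √239644138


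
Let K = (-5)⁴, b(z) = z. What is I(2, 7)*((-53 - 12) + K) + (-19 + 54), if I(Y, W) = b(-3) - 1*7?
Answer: -5565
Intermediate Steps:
K = 625
I(Y, W) = -10 (I(Y, W) = -3 - 1*7 = -3 - 7 = -10)
I(2, 7)*((-53 - 12) + K) + (-19 + 54) = -10*((-53 - 12) + 625) + (-19 + 54) = -10*(-65 + 625) + 35 = -10*560 + 35 = -5600 + 35 = -5565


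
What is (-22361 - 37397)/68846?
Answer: -29879/34423 ≈ -0.86800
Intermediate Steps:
(-22361 - 37397)/68846 = -59758*1/68846 = -29879/34423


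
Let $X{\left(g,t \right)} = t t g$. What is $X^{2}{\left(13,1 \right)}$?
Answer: $169$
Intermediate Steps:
$X{\left(g,t \right)} = g t^{2}$ ($X{\left(g,t \right)} = t^{2} g = g t^{2}$)
$X^{2}{\left(13,1 \right)} = \left(13 \cdot 1^{2}\right)^{2} = \left(13 \cdot 1\right)^{2} = 13^{2} = 169$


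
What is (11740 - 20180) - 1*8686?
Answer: -17126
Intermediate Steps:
(11740 - 20180) - 1*8686 = -8440 - 8686 = -17126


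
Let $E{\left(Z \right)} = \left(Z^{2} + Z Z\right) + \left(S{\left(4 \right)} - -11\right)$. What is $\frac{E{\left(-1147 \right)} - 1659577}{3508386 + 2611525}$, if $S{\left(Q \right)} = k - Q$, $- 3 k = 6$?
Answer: $\frac{971646}{6119911} \approx 0.15877$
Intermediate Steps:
$k = -2$ ($k = \left(- \frac{1}{3}\right) 6 = -2$)
$S{\left(Q \right)} = -2 - Q$
$E{\left(Z \right)} = 5 + 2 Z^{2}$ ($E{\left(Z \right)} = \left(Z^{2} + Z Z\right) - -5 = \left(Z^{2} + Z^{2}\right) + \left(\left(-2 - 4\right) + 11\right) = 2 Z^{2} + \left(-6 + 11\right) = 2 Z^{2} + 5 = 5 + 2 Z^{2}$)
$\frac{E{\left(-1147 \right)} - 1659577}{3508386 + 2611525} = \frac{\left(5 + 2 \left(-1147\right)^{2}\right) - 1659577}{3508386 + 2611525} = \frac{\left(5 + 2 \cdot 1315609\right) - 1659577}{6119911} = \left(\left(5 + 2631218\right) - 1659577\right) \frac{1}{6119911} = \left(2631223 - 1659577\right) \frac{1}{6119911} = 971646 \cdot \frac{1}{6119911} = \frac{971646}{6119911}$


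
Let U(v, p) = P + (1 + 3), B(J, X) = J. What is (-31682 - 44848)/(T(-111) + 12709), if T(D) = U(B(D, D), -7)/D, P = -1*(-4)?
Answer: -8494830/1410691 ≈ -6.0218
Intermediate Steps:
P = 4
U(v, p) = 8 (U(v, p) = 4 + (1 + 3) = 4 + 4 = 8)
T(D) = 8/D
(-31682 - 44848)/(T(-111) + 12709) = (-31682 - 44848)/(8/(-111) + 12709) = -76530/(8*(-1/111) + 12709) = -76530/(-8/111 + 12709) = -76530/1410691/111 = -76530*111/1410691 = -8494830/1410691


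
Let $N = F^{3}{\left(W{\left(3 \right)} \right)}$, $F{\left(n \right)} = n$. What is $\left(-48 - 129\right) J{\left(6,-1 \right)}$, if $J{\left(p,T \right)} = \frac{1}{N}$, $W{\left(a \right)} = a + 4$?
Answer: $- \frac{177}{343} \approx -0.51604$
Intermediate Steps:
$W{\left(a \right)} = 4 + a$
$N = 343$ ($N = \left(4 + 3\right)^{3} = 7^{3} = 343$)
$J{\left(p,T \right)} = \frac{1}{343}$
$\left(-48 - 129\right) J{\left(6,-1 \right)} = \left(-48 - 129\right) \frac{1}{343} = \left(-177\right) \frac{1}{343} = - \frac{177}{343}$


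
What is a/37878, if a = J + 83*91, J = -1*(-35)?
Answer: 3794/18939 ≈ 0.20033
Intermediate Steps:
J = 35
a = 7588 (a = 35 + 83*91 = 35 + 7553 = 7588)
a/37878 = 7588/37878 = 7588*(1/37878) = 3794/18939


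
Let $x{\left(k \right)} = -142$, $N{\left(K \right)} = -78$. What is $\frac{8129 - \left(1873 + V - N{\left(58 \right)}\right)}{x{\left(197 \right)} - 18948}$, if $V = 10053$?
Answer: $\frac{775}{3818} \approx 0.20299$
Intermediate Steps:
$\frac{8129 - \left(1873 + V - N{\left(58 \right)}\right)}{x{\left(197 \right)} - 18948} = \frac{8129 - 12004}{-142 - 18948} = \frac{8129 - 12004}{-19090} = \left(8129 - 12004\right) \left(- \frac{1}{19090}\right) = \left(-3875\right) \left(- \frac{1}{19090}\right) = \frac{775}{3818}$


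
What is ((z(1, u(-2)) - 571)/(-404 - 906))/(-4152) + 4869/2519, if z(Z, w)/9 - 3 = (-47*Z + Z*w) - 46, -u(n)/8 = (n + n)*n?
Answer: 26478145597/13701143280 ≈ 1.9326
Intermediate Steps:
u(n) = -16*n**2 (u(n) = -8*(n + n)*n = -8*2*n*n = -16*n**2)
z(Z, w) = -387 - 423*Z + 9*Z*w (z(Z, w) = 27 + 9*((-47*Z + Z*w) - 46) = 27 + 9*(-46 - 47*Z + Z*w) = 27 + (-414 - 423*Z + 9*Z*w) = -387 - 423*Z + 9*Z*w)
((z(1, u(-2)) - 571)/(-404 - 906))/(-4152) + 4869/2519 = (((-387 - 423*1 + 9*1*(-16*(-2)**2)) - 571)/(-404 - 906))/(-4152) + 4869/2519 = (((-387 - 423 + 9*1*(-16*4)) - 571)/(-1310))*(-1/4152) + 4869*(1/2519) = (((-387 - 423 + 9*1*(-64)) - 571)*(-1/1310))*(-1/4152) + 4869/2519 = (((-387 - 423 - 576) - 571)*(-1/1310))*(-1/4152) + 4869/2519 = ((-1386 - 571)*(-1/1310))*(-1/4152) + 4869/2519 = -1957*(-1/1310)*(-1/4152) + 4869/2519 = (1957/1310)*(-1/4152) + 4869/2519 = -1957/5439120 + 4869/2519 = 26478145597/13701143280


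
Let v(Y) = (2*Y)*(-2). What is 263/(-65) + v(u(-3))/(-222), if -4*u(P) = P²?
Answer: -19657/4810 ≈ -4.0867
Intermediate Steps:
u(P) = -P²/4
v(Y) = -4*Y
263/(-65) + v(u(-3))/(-222) = 263/(-65) - (-1)*(-3)²/(-222) = 263*(-1/65) - (-1)*9*(-1/222) = -263/65 - 4*(-9/4)*(-1/222) = -263/65 + 9*(-1/222) = -263/65 - 3/74 = -19657/4810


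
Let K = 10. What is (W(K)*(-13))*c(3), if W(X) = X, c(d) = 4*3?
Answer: -1560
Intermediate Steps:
c(d) = 12
(W(K)*(-13))*c(3) = (10*(-13))*12 = -130*12 = -1560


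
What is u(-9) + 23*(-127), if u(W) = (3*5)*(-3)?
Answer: -2966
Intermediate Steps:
u(W) = -45 (u(W) = 15*(-3) = -45)
u(-9) + 23*(-127) = -45 + 23*(-127) = -45 - 2921 = -2966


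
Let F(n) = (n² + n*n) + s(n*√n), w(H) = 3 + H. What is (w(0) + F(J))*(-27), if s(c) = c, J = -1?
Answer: -135 + 27*I ≈ -135.0 + 27.0*I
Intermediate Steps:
F(n) = n^(3/2) + 2*n² (F(n) = (n² + n*n) + n*√n = (n² + n²) + n^(3/2) = 2*n² + n^(3/2) = n^(3/2) + 2*n²)
(w(0) + F(J))*(-27) = ((3 + 0) + ((-1)^(3/2) + 2*(-1)²))*(-27) = (3 + (-I + 2*1))*(-27) = (3 + (-I + 2))*(-27) = (3 + (2 - I))*(-27) = (5 - I)*(-27) = -135 + 27*I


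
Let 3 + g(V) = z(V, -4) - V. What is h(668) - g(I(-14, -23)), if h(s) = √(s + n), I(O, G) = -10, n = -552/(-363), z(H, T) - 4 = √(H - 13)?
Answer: -11 + 2*√20253/11 - I*√23 ≈ 14.875 - 4.7958*I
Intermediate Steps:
z(H, T) = 4 + √(-13 + H) (z(H, T) = 4 + √(H - 13) = 4 + √(-13 + H))
n = 184/121 (n = -552*(-1/363) = 184/121 ≈ 1.5207)
h(s) = √(184/121 + s) (h(s) = √(s + 184/121) = √(184/121 + s))
g(V) = 1 + √(-13 + V) - V (g(V) = -3 + ((4 + √(-13 + V)) - V) = -3 + (4 + √(-13 + V) - V) = 1 + √(-13 + V) - V)
h(668) - g(I(-14, -23)) = √(184 + 121*668)/11 - (1 + √(-13 - 10) - 1*(-10)) = √(184 + 80828)/11 - (1 + √(-23) + 10) = √81012/11 - (1 + I*√23 + 10) = (2*√20253)/11 - (11 + I*√23) = 2*√20253/11 + (-11 - I*√23) = -11 + 2*√20253/11 - I*√23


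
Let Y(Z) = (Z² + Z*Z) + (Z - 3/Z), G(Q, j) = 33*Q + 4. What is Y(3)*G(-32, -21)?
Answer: -21040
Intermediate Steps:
G(Q, j) = 4 + 33*Q
Y(Z) = Z - 3/Z + 2*Z² (Y(Z) = (Z² + Z²) + (Z - 3/Z) = 2*Z² + (Z - 3/Z) = Z - 3/Z + 2*Z²)
Y(3)*G(-32, -21) = (3 - 3/3 + 2*3²)*(4 + 33*(-32)) = (3 - 3*⅓ + 2*9)*(4 - 1056) = (3 - 1 + 18)*(-1052) = 20*(-1052) = -21040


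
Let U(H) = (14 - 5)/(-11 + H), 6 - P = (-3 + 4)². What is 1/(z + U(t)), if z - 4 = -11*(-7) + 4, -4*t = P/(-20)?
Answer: 175/14731 ≈ 0.011880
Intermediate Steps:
P = 5 (P = 6 - (-3 + 4)² = 6 - 1*1² = 6 - 1*1 = 6 - 1 = 5)
t = 1/16 (t = -5/(4*(-20)) = -5*(-1)/(4*20) = -¼*(-¼) = 1/16 ≈ 0.062500)
z = 85 (z = 4 + (-11*(-7) + 4) = 4 + (77 + 4) = 4 + 81 = 85)
U(H) = 9/(-11 + H)
1/(z + U(t)) = 1/(85 + 9/(-11 + 1/16)) = 1/(85 + 9/(-175/16)) = 1/(85 + 9*(-16/175)) = 1/(85 - 144/175) = 1/(14731/175) = 175/14731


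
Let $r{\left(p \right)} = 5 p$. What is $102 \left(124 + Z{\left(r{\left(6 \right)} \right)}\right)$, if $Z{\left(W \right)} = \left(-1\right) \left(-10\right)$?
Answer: $13668$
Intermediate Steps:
$Z{\left(W \right)} = 10$
$102 \left(124 + Z{\left(r{\left(6 \right)} \right)}\right) = 102 \left(124 + 10\right) = 102 \cdot 134 = 13668$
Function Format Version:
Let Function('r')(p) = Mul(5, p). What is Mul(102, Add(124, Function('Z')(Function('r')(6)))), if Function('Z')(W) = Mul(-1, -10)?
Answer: 13668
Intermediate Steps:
Function('Z')(W) = 10
Mul(102, Add(124, Function('Z')(Function('r')(6)))) = Mul(102, Add(124, 10)) = Mul(102, 134) = 13668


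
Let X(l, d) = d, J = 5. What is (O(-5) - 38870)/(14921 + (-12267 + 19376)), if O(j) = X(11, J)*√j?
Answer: -3887/2203 + I*√5/4406 ≈ -1.7644 + 0.00050751*I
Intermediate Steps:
O(j) = 5*√j
(O(-5) - 38870)/(14921 + (-12267 + 19376)) = (5*√(-5) - 38870)/(14921 + (-12267 + 19376)) = (5*(I*√5) - 38870)/(14921 + 7109) = (5*I*√5 - 38870)/22030 = (-38870 + 5*I*√5)*(1/22030) = -3887/2203 + I*√5/4406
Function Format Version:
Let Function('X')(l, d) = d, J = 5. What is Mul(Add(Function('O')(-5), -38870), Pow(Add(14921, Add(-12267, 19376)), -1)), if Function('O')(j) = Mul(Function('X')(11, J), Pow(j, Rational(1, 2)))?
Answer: Add(Rational(-3887, 2203), Mul(Rational(1, 4406), I, Pow(5, Rational(1, 2)))) ≈ Add(-1.7644, Mul(0.00050751, I))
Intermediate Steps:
Function('O')(j) = Mul(5, Pow(j, Rational(1, 2)))
Mul(Add(Function('O')(-5), -38870), Pow(Add(14921, Add(-12267, 19376)), -1)) = Mul(Add(Mul(5, Pow(-5, Rational(1, 2))), -38870), Pow(Add(14921, Add(-12267, 19376)), -1)) = Mul(Add(Mul(5, Mul(I, Pow(5, Rational(1, 2)))), -38870), Pow(Add(14921, 7109), -1)) = Mul(Add(Mul(5, I, Pow(5, Rational(1, 2))), -38870), Pow(22030, -1)) = Mul(Add(-38870, Mul(5, I, Pow(5, Rational(1, 2)))), Rational(1, 22030)) = Add(Rational(-3887, 2203), Mul(Rational(1, 4406), I, Pow(5, Rational(1, 2))))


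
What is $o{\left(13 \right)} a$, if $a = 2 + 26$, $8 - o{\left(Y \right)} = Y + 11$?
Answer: $-448$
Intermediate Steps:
$o{\left(Y \right)} = -3 - Y$ ($o{\left(Y \right)} = 8 - \left(Y + 11\right) = 8 - \left(11 + Y\right) = -3 - Y$)
$a = 28$
$o{\left(13 \right)} a = \left(-3 - 13\right) 28 = \left(-16\right) 28 = -448$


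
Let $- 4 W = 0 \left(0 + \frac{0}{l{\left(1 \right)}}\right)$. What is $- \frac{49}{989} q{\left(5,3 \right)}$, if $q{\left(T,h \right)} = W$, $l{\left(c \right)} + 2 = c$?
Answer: $0$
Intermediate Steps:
$l{\left(c \right)} = -2 + c$
$W = 0$ ($W = - \frac{0 \left(0 + \frac{0}{-2 + 1}\right)}{4} = - \frac{0 \left(0 + \frac{0}{-1}\right)}{4} = - \frac{0 \left(0 + 0 \left(-1\right)\right)}{4} = - \frac{0 \left(0 + 0\right)}{4} = - \frac{0 \cdot 0}{4} = \left(- \frac{1}{4}\right) 0 = 0$)
$q{\left(T,h \right)} = 0$
$- \frac{49}{989} q{\left(5,3 \right)} = - \frac{49}{989} \cdot 0 = \left(-49\right) \frac{1}{989} \cdot 0 = \left(- \frac{49}{989}\right) 0 = 0$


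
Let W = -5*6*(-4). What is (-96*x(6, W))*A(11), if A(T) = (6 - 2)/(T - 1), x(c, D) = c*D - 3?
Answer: -137664/5 ≈ -27533.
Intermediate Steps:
W = 120 (W = -30*(-4) = 120)
x(c, D) = -3 + D*c (x(c, D) = D*c - 3 = -3 + D*c)
A(T) = 4/(-1 + T)
(-96*x(6, W))*A(11) = (-96*(-3 + 120*6))*(4/(-1 + 11)) = (-96*(-3 + 720))*(4/10) = (-96*717)*(4*(⅒)) = -68832*⅖ = -137664/5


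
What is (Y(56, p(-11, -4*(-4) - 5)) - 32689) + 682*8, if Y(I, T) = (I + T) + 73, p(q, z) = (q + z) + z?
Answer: -27093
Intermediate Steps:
p(q, z) = q + 2*z
Y(I, T) = 73 + I + T
(Y(56, p(-11, -4*(-4) - 5)) - 32689) + 682*8 = ((73 + 56 + (-11 + 2*(-4*(-4) - 5))) - 32689) + 682*8 = ((73 + 56 + (-11 + 2*(16 - 5))) - 32689) + 5456 = ((73 + 56 + (-11 + 2*11)) - 32689) + 5456 = ((73 + 56 + (-11 + 22)) - 32689) + 5456 = ((73 + 56 + 11) - 32689) + 5456 = (140 - 32689) + 5456 = -32549 + 5456 = -27093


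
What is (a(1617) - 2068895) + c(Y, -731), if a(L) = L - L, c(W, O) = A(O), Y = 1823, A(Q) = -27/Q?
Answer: -1512362218/731 ≈ -2.0689e+6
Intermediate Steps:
c(W, O) = -27/O
a(L) = 0
(a(1617) - 2068895) + c(Y, -731) = (0 - 2068895) - 27/(-731) = -2068895 - 27*(-1/731) = -2068895 + 27/731 = -1512362218/731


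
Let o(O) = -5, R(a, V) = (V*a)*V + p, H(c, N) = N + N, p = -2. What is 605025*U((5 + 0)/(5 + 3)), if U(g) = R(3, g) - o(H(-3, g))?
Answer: 161541675/64 ≈ 2.5241e+6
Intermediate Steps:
H(c, N) = 2*N
R(a, V) = -2 + a*V² (R(a, V) = (V*a)*V - 2 = a*V² - 2 = -2 + a*V²)
U(g) = 3 + 3*g² (U(g) = (-2 + 3*g²) - 1*(-5) = (-2 + 3*g²) + 5 = 3 + 3*g²)
605025*U((5 + 0)/(5 + 3)) = 605025*(3 + 3*((5 + 0)/(5 + 3))²) = 605025*(3 + 3*(5/8)²) = 605025*(3 + 3*(25/64)) = 605025*(3 + 75/64) = 605025*(267/64) = 161541675/64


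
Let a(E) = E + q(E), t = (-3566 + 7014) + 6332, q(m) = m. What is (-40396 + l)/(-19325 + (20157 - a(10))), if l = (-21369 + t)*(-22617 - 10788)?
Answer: 387090149/812 ≈ 4.7671e+5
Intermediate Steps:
t = 9780 (t = 3448 + 6332 = 9780)
a(E) = 2*E (a(E) = E + E = 2*E)
l = 387130545 (l = (-21369 + 9780)*(-22617 - 10788) = -11589*(-33405) = 387130545)
(-40396 + l)/(-19325 + (20157 - a(10))) = (-40396 + 387130545)/(-19325 + (20157 - 2*10)) = 387090149/(-19325 + (20157 - 1*20)) = 387090149/(-19325 + (20157 - 20)) = 387090149/(-19325 + 20137) = 387090149/812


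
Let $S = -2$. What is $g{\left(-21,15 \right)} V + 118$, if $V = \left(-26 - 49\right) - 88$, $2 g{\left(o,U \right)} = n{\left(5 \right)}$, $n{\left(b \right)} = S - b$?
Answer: $\frac{1377}{2} \approx 688.5$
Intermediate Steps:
$n{\left(b \right)} = -2 - b$
$g{\left(o,U \right)} = - \frac{7}{2}$ ($g{\left(o,U \right)} = \frac{-2 - 5}{2} = \frac{1}{2} \left(-7\right) = - \frac{7}{2}$)
$V = -163$ ($V = -75 - 88 = -163$)
$g{\left(-21,15 \right)} V + 118 = \left(- \frac{7}{2}\right) \left(-163\right) + 118 = \frac{1141}{2} + 118 = \frac{1377}{2}$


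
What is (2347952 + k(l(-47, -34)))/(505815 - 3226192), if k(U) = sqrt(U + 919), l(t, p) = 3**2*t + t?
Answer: -2347952/2720377 - sqrt(449)/2720377 ≈ -0.86311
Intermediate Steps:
l(t, p) = 10*t (l(t, p) = 9*t + t = 10*t)
k(U) = sqrt(919 + U)
(2347952 + k(l(-47, -34)))/(505815 - 3226192) = (2347952 + sqrt(919 + 10*(-47)))/(505815 - 3226192) = (2347952 + sqrt(919 - 470))/(-2720377) = (2347952 + sqrt(449))*(-1/2720377) = -2347952/2720377 - sqrt(449)/2720377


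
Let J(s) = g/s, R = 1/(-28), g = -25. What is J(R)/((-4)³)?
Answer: -175/16 ≈ -10.938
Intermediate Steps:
R = -1/28 ≈ -0.035714
J(s) = -25/s
J(R)/((-4)³) = (-25/(-1/28))/((-4)³) = -25*(-28)/(-64) = 700*(-1/64) = -175/16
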